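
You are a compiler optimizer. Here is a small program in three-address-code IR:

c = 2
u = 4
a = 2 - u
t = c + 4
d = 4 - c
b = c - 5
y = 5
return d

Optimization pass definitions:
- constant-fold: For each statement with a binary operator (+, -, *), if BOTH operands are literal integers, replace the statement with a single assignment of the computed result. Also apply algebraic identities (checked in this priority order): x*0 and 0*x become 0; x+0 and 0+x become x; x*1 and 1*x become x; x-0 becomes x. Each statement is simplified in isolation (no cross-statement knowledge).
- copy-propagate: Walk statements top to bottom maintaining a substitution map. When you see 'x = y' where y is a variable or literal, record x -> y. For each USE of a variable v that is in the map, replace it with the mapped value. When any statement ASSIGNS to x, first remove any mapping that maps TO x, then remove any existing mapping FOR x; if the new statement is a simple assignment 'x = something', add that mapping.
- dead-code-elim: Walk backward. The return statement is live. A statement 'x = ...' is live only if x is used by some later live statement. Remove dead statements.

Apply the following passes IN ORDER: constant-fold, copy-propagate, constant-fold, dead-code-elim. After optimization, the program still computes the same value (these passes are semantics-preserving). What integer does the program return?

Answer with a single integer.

Initial IR:
  c = 2
  u = 4
  a = 2 - u
  t = c + 4
  d = 4 - c
  b = c - 5
  y = 5
  return d
After constant-fold (8 stmts):
  c = 2
  u = 4
  a = 2 - u
  t = c + 4
  d = 4 - c
  b = c - 5
  y = 5
  return d
After copy-propagate (8 stmts):
  c = 2
  u = 4
  a = 2 - 4
  t = 2 + 4
  d = 4 - 2
  b = 2 - 5
  y = 5
  return d
After constant-fold (8 stmts):
  c = 2
  u = 4
  a = -2
  t = 6
  d = 2
  b = -3
  y = 5
  return d
After dead-code-elim (2 stmts):
  d = 2
  return d
Evaluate:
  c = 2  =>  c = 2
  u = 4  =>  u = 4
  a = 2 - u  =>  a = -2
  t = c + 4  =>  t = 6
  d = 4 - c  =>  d = 2
  b = c - 5  =>  b = -3
  y = 5  =>  y = 5
  return d = 2

Answer: 2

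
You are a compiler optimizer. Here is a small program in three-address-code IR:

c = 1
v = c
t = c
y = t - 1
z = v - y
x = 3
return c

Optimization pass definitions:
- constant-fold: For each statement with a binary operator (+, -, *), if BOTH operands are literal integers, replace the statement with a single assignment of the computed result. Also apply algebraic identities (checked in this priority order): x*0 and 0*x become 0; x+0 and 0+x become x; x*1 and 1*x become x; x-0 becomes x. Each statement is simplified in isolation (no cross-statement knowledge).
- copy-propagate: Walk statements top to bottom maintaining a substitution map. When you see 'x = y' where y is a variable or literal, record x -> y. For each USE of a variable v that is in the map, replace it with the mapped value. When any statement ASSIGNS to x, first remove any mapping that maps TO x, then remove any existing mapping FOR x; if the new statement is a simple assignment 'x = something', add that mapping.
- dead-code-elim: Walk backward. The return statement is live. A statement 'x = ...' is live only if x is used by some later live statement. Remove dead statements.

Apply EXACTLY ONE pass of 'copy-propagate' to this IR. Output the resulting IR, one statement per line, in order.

Answer: c = 1
v = 1
t = 1
y = 1 - 1
z = 1 - y
x = 3
return 1

Derivation:
Applying copy-propagate statement-by-statement:
  [1] c = 1  (unchanged)
  [2] v = c  -> v = 1
  [3] t = c  -> t = 1
  [4] y = t - 1  -> y = 1 - 1
  [5] z = v - y  -> z = 1 - y
  [6] x = 3  (unchanged)
  [7] return c  -> return 1
Result (7 stmts):
  c = 1
  v = 1
  t = 1
  y = 1 - 1
  z = 1 - y
  x = 3
  return 1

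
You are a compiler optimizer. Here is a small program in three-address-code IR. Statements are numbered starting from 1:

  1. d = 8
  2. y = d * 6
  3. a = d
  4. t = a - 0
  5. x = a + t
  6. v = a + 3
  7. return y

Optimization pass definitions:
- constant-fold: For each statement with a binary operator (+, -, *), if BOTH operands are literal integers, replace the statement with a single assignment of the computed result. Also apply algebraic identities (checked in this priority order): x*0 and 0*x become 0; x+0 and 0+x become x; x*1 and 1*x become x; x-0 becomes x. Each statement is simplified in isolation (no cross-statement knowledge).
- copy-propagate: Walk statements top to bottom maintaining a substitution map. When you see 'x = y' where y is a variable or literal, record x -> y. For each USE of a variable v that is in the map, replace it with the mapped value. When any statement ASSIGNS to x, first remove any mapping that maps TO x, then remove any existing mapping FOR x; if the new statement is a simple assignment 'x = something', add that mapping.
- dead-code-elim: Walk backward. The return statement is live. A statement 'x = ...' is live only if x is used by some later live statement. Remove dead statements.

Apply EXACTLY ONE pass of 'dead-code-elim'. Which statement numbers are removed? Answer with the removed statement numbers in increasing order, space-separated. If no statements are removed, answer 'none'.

Answer: 3 4 5 6

Derivation:
Backward liveness scan:
Stmt 1 'd = 8': KEEP (d is live); live-in = []
Stmt 2 'y = d * 6': KEEP (y is live); live-in = ['d']
Stmt 3 'a = d': DEAD (a not in live set ['y'])
Stmt 4 't = a - 0': DEAD (t not in live set ['y'])
Stmt 5 'x = a + t': DEAD (x not in live set ['y'])
Stmt 6 'v = a + 3': DEAD (v not in live set ['y'])
Stmt 7 'return y': KEEP (return); live-in = ['y']
Removed statement numbers: [3, 4, 5, 6]
Surviving IR:
  d = 8
  y = d * 6
  return y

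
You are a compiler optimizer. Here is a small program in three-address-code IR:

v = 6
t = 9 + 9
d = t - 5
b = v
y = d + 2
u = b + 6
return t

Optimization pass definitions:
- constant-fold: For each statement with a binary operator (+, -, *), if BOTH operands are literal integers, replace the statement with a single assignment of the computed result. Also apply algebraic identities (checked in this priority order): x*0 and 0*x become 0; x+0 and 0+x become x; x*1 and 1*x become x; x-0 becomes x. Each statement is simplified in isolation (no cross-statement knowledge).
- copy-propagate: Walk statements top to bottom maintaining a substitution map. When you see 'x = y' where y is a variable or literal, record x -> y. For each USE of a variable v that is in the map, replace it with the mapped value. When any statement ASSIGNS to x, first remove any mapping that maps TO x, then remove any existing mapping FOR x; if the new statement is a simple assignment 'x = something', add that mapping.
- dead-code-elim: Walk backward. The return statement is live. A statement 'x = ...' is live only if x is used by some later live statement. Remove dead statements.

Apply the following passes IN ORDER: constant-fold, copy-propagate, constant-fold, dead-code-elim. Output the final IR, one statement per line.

Initial IR:
  v = 6
  t = 9 + 9
  d = t - 5
  b = v
  y = d + 2
  u = b + 6
  return t
After constant-fold (7 stmts):
  v = 6
  t = 18
  d = t - 5
  b = v
  y = d + 2
  u = b + 6
  return t
After copy-propagate (7 stmts):
  v = 6
  t = 18
  d = 18 - 5
  b = 6
  y = d + 2
  u = 6 + 6
  return 18
After constant-fold (7 stmts):
  v = 6
  t = 18
  d = 13
  b = 6
  y = d + 2
  u = 12
  return 18
After dead-code-elim (1 stmts):
  return 18

Answer: return 18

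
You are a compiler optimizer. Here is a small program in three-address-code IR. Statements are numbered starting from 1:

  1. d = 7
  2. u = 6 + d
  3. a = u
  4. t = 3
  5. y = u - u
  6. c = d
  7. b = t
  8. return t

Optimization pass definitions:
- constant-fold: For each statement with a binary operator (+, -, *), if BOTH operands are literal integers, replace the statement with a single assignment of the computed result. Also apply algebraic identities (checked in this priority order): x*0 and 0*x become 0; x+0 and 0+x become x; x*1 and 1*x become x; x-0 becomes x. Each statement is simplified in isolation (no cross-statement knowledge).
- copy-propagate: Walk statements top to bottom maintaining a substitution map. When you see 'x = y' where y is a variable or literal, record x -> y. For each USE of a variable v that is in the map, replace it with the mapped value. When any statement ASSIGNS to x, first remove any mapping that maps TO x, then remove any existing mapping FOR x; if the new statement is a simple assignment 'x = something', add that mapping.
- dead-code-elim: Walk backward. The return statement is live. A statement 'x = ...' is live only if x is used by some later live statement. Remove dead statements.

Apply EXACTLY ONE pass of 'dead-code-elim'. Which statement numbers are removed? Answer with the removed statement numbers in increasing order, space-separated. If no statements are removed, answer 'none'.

Answer: 1 2 3 5 6 7

Derivation:
Backward liveness scan:
Stmt 1 'd = 7': DEAD (d not in live set [])
Stmt 2 'u = 6 + d': DEAD (u not in live set [])
Stmt 3 'a = u': DEAD (a not in live set [])
Stmt 4 't = 3': KEEP (t is live); live-in = []
Stmt 5 'y = u - u': DEAD (y not in live set ['t'])
Stmt 6 'c = d': DEAD (c not in live set ['t'])
Stmt 7 'b = t': DEAD (b not in live set ['t'])
Stmt 8 'return t': KEEP (return); live-in = ['t']
Removed statement numbers: [1, 2, 3, 5, 6, 7]
Surviving IR:
  t = 3
  return t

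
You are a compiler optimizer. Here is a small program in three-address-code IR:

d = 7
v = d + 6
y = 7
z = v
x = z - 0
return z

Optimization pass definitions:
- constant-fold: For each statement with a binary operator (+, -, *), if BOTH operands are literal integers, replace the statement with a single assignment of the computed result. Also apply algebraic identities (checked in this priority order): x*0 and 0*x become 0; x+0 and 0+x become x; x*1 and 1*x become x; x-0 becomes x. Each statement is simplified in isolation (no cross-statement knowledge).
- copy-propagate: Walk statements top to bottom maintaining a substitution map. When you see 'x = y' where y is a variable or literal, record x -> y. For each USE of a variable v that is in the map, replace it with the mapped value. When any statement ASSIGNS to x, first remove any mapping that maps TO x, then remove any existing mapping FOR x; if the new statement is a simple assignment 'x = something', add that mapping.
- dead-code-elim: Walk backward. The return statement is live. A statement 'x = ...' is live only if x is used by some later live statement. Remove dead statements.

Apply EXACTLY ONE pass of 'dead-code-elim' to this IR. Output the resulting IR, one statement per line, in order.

Answer: d = 7
v = d + 6
z = v
return z

Derivation:
Applying dead-code-elim statement-by-statement:
  [6] return z  -> KEEP (return); live=['z']
  [5] x = z - 0  -> DEAD (x not live)
  [4] z = v  -> KEEP; live=['v']
  [3] y = 7  -> DEAD (y not live)
  [2] v = d + 6  -> KEEP; live=['d']
  [1] d = 7  -> KEEP; live=[]
Result (4 stmts):
  d = 7
  v = d + 6
  z = v
  return z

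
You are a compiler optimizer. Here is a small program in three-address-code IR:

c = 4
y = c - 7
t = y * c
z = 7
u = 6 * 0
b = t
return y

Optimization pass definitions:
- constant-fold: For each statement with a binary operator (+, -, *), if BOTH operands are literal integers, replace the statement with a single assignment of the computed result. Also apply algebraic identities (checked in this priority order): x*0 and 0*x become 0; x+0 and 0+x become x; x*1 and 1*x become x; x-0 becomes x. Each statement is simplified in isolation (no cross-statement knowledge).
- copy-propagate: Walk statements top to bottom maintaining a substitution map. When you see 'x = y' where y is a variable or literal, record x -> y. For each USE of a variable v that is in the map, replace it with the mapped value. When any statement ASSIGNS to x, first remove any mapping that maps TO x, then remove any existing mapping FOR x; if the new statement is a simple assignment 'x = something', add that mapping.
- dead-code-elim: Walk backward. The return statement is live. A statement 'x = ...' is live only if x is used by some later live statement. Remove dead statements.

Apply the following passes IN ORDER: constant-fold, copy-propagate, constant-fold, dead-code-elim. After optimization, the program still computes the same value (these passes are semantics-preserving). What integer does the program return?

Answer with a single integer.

Initial IR:
  c = 4
  y = c - 7
  t = y * c
  z = 7
  u = 6 * 0
  b = t
  return y
After constant-fold (7 stmts):
  c = 4
  y = c - 7
  t = y * c
  z = 7
  u = 0
  b = t
  return y
After copy-propagate (7 stmts):
  c = 4
  y = 4 - 7
  t = y * 4
  z = 7
  u = 0
  b = t
  return y
After constant-fold (7 stmts):
  c = 4
  y = -3
  t = y * 4
  z = 7
  u = 0
  b = t
  return y
After dead-code-elim (2 stmts):
  y = -3
  return y
Evaluate:
  c = 4  =>  c = 4
  y = c - 7  =>  y = -3
  t = y * c  =>  t = -12
  z = 7  =>  z = 7
  u = 6 * 0  =>  u = 0
  b = t  =>  b = -12
  return y = -3

Answer: -3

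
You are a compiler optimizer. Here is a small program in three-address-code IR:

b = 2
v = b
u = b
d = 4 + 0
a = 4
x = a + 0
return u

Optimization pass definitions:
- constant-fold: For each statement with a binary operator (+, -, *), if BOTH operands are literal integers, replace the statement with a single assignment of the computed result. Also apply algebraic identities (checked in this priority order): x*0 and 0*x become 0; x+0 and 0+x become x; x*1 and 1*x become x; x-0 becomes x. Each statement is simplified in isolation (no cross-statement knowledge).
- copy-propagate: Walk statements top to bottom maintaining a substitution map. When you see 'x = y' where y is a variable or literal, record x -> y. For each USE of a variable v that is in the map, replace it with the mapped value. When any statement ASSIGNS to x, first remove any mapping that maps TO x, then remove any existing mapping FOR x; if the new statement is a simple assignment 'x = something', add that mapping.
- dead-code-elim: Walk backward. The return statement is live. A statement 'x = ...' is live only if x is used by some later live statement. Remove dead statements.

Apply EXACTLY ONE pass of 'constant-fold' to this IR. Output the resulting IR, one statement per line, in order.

Applying constant-fold statement-by-statement:
  [1] b = 2  (unchanged)
  [2] v = b  (unchanged)
  [3] u = b  (unchanged)
  [4] d = 4 + 0  -> d = 4
  [5] a = 4  (unchanged)
  [6] x = a + 0  -> x = a
  [7] return u  (unchanged)
Result (7 stmts):
  b = 2
  v = b
  u = b
  d = 4
  a = 4
  x = a
  return u

Answer: b = 2
v = b
u = b
d = 4
a = 4
x = a
return u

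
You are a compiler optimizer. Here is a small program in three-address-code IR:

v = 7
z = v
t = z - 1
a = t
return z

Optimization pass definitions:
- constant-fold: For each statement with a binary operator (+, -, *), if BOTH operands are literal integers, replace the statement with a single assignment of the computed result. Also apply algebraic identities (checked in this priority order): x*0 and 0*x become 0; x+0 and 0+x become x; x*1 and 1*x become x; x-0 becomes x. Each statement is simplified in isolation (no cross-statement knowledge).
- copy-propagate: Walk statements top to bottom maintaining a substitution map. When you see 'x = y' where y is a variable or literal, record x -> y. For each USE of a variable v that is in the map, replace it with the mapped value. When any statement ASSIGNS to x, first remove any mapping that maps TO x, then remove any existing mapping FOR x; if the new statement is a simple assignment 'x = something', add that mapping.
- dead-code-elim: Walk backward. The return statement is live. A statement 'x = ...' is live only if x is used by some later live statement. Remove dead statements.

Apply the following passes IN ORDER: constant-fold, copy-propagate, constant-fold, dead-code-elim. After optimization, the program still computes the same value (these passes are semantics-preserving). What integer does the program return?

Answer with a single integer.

Answer: 7

Derivation:
Initial IR:
  v = 7
  z = v
  t = z - 1
  a = t
  return z
After constant-fold (5 stmts):
  v = 7
  z = v
  t = z - 1
  a = t
  return z
After copy-propagate (5 stmts):
  v = 7
  z = 7
  t = 7 - 1
  a = t
  return 7
After constant-fold (5 stmts):
  v = 7
  z = 7
  t = 6
  a = t
  return 7
After dead-code-elim (1 stmts):
  return 7
Evaluate:
  v = 7  =>  v = 7
  z = v  =>  z = 7
  t = z - 1  =>  t = 6
  a = t  =>  a = 6
  return z = 7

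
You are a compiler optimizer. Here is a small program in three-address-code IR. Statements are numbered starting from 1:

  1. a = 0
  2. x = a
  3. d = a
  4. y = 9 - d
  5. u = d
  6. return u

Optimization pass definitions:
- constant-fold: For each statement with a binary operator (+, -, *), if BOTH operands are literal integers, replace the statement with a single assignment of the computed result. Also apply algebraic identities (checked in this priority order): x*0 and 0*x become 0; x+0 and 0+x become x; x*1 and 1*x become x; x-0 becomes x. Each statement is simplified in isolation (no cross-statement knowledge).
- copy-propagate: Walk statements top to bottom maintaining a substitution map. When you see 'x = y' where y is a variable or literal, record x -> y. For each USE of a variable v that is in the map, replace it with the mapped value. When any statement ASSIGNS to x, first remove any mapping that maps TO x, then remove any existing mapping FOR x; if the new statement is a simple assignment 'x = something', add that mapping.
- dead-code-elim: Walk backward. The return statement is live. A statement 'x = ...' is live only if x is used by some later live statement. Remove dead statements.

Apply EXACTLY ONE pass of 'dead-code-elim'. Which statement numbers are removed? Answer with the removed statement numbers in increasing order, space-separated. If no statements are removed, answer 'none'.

Answer: 2 4

Derivation:
Backward liveness scan:
Stmt 1 'a = 0': KEEP (a is live); live-in = []
Stmt 2 'x = a': DEAD (x not in live set ['a'])
Stmt 3 'd = a': KEEP (d is live); live-in = ['a']
Stmt 4 'y = 9 - d': DEAD (y not in live set ['d'])
Stmt 5 'u = d': KEEP (u is live); live-in = ['d']
Stmt 6 'return u': KEEP (return); live-in = ['u']
Removed statement numbers: [2, 4]
Surviving IR:
  a = 0
  d = a
  u = d
  return u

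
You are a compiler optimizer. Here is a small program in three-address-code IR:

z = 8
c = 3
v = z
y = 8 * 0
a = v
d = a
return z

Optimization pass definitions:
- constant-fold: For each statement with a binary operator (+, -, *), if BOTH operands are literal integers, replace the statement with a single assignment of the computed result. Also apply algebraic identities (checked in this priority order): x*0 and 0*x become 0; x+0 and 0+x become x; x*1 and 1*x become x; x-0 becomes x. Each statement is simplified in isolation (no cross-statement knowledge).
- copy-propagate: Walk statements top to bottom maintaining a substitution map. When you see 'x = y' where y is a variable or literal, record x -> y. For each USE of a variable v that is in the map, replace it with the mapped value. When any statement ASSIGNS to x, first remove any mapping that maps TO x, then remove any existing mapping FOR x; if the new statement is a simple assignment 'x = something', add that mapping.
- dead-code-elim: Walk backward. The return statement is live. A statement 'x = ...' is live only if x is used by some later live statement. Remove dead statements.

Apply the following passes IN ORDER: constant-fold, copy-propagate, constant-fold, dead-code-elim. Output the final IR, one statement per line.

Answer: return 8

Derivation:
Initial IR:
  z = 8
  c = 3
  v = z
  y = 8 * 0
  a = v
  d = a
  return z
After constant-fold (7 stmts):
  z = 8
  c = 3
  v = z
  y = 0
  a = v
  d = a
  return z
After copy-propagate (7 stmts):
  z = 8
  c = 3
  v = 8
  y = 0
  a = 8
  d = 8
  return 8
After constant-fold (7 stmts):
  z = 8
  c = 3
  v = 8
  y = 0
  a = 8
  d = 8
  return 8
After dead-code-elim (1 stmts):
  return 8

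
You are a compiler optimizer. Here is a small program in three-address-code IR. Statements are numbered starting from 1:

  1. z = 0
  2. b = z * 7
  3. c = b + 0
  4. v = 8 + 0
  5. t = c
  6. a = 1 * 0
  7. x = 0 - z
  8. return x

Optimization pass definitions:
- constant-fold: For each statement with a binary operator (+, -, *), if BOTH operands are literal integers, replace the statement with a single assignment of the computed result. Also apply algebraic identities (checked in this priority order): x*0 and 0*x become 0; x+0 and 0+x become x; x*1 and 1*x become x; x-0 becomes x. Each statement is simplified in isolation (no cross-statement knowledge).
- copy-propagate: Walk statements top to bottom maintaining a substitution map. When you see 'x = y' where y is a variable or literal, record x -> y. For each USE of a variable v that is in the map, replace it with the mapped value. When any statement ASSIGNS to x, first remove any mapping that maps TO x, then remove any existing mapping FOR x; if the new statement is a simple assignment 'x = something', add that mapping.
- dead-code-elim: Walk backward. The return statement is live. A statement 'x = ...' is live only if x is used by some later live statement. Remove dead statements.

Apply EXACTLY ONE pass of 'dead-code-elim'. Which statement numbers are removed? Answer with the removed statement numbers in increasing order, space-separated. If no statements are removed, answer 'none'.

Answer: 2 3 4 5 6

Derivation:
Backward liveness scan:
Stmt 1 'z = 0': KEEP (z is live); live-in = []
Stmt 2 'b = z * 7': DEAD (b not in live set ['z'])
Stmt 3 'c = b + 0': DEAD (c not in live set ['z'])
Stmt 4 'v = 8 + 0': DEAD (v not in live set ['z'])
Stmt 5 't = c': DEAD (t not in live set ['z'])
Stmt 6 'a = 1 * 0': DEAD (a not in live set ['z'])
Stmt 7 'x = 0 - z': KEEP (x is live); live-in = ['z']
Stmt 8 'return x': KEEP (return); live-in = ['x']
Removed statement numbers: [2, 3, 4, 5, 6]
Surviving IR:
  z = 0
  x = 0 - z
  return x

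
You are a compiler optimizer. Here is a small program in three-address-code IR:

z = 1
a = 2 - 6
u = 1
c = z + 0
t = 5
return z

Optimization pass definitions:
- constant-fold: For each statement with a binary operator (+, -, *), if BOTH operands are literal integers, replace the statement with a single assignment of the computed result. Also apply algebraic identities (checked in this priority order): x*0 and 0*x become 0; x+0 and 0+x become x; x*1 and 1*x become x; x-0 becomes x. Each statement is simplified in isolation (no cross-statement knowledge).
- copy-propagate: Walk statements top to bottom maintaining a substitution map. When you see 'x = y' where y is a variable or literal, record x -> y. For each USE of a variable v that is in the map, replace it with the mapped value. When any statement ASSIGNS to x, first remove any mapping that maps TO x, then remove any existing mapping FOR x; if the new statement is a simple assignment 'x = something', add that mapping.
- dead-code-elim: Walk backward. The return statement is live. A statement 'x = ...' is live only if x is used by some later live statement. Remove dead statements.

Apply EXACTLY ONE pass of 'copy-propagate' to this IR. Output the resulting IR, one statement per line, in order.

Answer: z = 1
a = 2 - 6
u = 1
c = 1 + 0
t = 5
return 1

Derivation:
Applying copy-propagate statement-by-statement:
  [1] z = 1  (unchanged)
  [2] a = 2 - 6  (unchanged)
  [3] u = 1  (unchanged)
  [4] c = z + 0  -> c = 1 + 0
  [5] t = 5  (unchanged)
  [6] return z  -> return 1
Result (6 stmts):
  z = 1
  a = 2 - 6
  u = 1
  c = 1 + 0
  t = 5
  return 1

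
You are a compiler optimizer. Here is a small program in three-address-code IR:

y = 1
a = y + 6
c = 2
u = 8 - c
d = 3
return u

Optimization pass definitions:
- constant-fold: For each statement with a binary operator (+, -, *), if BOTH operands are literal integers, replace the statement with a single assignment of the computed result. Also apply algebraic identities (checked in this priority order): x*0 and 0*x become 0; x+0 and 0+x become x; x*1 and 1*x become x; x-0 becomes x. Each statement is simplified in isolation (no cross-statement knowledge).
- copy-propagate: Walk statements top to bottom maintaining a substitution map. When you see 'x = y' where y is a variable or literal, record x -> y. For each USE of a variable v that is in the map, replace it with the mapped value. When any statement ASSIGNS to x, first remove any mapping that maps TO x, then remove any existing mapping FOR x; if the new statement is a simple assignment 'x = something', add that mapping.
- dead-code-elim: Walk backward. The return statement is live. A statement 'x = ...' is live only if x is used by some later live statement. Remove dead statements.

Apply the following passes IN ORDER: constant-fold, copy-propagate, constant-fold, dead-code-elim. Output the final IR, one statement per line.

Answer: u = 6
return u

Derivation:
Initial IR:
  y = 1
  a = y + 6
  c = 2
  u = 8 - c
  d = 3
  return u
After constant-fold (6 stmts):
  y = 1
  a = y + 6
  c = 2
  u = 8 - c
  d = 3
  return u
After copy-propagate (6 stmts):
  y = 1
  a = 1 + 6
  c = 2
  u = 8 - 2
  d = 3
  return u
After constant-fold (6 stmts):
  y = 1
  a = 7
  c = 2
  u = 6
  d = 3
  return u
After dead-code-elim (2 stmts):
  u = 6
  return u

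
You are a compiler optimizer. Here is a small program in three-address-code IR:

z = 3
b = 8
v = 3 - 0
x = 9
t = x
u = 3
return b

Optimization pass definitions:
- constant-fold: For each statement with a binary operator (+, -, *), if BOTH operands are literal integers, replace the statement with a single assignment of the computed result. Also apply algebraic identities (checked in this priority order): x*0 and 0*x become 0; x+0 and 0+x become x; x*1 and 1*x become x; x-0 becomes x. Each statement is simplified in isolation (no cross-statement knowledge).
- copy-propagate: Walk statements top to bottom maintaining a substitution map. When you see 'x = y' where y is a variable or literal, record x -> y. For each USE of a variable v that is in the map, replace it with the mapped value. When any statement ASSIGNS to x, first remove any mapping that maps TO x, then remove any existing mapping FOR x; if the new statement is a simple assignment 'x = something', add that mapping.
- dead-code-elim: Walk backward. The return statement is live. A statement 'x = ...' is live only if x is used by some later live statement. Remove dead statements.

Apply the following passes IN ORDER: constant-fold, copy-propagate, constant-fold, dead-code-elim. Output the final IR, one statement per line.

Answer: return 8

Derivation:
Initial IR:
  z = 3
  b = 8
  v = 3 - 0
  x = 9
  t = x
  u = 3
  return b
After constant-fold (7 stmts):
  z = 3
  b = 8
  v = 3
  x = 9
  t = x
  u = 3
  return b
After copy-propagate (7 stmts):
  z = 3
  b = 8
  v = 3
  x = 9
  t = 9
  u = 3
  return 8
After constant-fold (7 stmts):
  z = 3
  b = 8
  v = 3
  x = 9
  t = 9
  u = 3
  return 8
After dead-code-elim (1 stmts):
  return 8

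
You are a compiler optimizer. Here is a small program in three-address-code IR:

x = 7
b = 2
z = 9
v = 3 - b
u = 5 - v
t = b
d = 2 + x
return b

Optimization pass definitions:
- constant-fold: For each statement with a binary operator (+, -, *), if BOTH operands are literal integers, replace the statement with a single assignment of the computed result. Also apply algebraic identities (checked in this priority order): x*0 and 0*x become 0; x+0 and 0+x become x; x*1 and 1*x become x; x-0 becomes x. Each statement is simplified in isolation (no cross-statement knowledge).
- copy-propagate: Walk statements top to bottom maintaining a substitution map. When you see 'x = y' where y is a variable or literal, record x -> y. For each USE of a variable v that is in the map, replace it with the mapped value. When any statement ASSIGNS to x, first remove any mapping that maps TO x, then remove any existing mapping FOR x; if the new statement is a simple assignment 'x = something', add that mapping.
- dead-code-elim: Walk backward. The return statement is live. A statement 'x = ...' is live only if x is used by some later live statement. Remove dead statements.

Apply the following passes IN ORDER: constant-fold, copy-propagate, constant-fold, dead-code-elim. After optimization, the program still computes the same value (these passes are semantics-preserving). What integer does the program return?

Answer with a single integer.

Answer: 2

Derivation:
Initial IR:
  x = 7
  b = 2
  z = 9
  v = 3 - b
  u = 5 - v
  t = b
  d = 2 + x
  return b
After constant-fold (8 stmts):
  x = 7
  b = 2
  z = 9
  v = 3 - b
  u = 5 - v
  t = b
  d = 2 + x
  return b
After copy-propagate (8 stmts):
  x = 7
  b = 2
  z = 9
  v = 3 - 2
  u = 5 - v
  t = 2
  d = 2 + 7
  return 2
After constant-fold (8 stmts):
  x = 7
  b = 2
  z = 9
  v = 1
  u = 5 - v
  t = 2
  d = 9
  return 2
After dead-code-elim (1 stmts):
  return 2
Evaluate:
  x = 7  =>  x = 7
  b = 2  =>  b = 2
  z = 9  =>  z = 9
  v = 3 - b  =>  v = 1
  u = 5 - v  =>  u = 4
  t = b  =>  t = 2
  d = 2 + x  =>  d = 9
  return b = 2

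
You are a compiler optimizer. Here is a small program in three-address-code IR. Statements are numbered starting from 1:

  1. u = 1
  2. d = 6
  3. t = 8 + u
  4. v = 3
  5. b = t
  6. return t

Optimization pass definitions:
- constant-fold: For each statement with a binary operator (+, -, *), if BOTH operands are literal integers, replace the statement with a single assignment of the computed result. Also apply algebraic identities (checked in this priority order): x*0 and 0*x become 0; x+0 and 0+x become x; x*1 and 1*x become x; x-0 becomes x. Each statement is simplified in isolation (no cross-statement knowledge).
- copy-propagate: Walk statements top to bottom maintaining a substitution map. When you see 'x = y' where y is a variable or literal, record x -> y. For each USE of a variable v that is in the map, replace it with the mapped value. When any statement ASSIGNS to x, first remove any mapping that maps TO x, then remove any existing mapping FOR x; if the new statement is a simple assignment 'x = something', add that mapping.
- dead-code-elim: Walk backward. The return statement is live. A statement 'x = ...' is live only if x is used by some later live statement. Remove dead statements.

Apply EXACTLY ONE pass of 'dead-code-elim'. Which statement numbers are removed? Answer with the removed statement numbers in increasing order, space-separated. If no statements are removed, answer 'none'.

Answer: 2 4 5

Derivation:
Backward liveness scan:
Stmt 1 'u = 1': KEEP (u is live); live-in = []
Stmt 2 'd = 6': DEAD (d not in live set ['u'])
Stmt 3 't = 8 + u': KEEP (t is live); live-in = ['u']
Stmt 4 'v = 3': DEAD (v not in live set ['t'])
Stmt 5 'b = t': DEAD (b not in live set ['t'])
Stmt 6 'return t': KEEP (return); live-in = ['t']
Removed statement numbers: [2, 4, 5]
Surviving IR:
  u = 1
  t = 8 + u
  return t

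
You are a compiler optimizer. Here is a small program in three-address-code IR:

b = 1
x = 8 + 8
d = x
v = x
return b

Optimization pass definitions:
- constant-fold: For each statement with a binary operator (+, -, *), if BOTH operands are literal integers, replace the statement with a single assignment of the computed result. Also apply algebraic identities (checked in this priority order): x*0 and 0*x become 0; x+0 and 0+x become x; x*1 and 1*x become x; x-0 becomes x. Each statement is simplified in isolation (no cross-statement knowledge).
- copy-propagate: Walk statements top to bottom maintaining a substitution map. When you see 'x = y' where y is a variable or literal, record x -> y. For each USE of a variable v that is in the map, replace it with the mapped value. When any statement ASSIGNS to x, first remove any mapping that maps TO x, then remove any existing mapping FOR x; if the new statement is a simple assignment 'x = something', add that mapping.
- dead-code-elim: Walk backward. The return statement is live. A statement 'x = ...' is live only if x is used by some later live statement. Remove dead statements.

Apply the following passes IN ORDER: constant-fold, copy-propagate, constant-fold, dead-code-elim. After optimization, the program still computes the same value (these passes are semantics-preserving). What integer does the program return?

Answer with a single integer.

Initial IR:
  b = 1
  x = 8 + 8
  d = x
  v = x
  return b
After constant-fold (5 stmts):
  b = 1
  x = 16
  d = x
  v = x
  return b
After copy-propagate (5 stmts):
  b = 1
  x = 16
  d = 16
  v = 16
  return 1
After constant-fold (5 stmts):
  b = 1
  x = 16
  d = 16
  v = 16
  return 1
After dead-code-elim (1 stmts):
  return 1
Evaluate:
  b = 1  =>  b = 1
  x = 8 + 8  =>  x = 16
  d = x  =>  d = 16
  v = x  =>  v = 16
  return b = 1

Answer: 1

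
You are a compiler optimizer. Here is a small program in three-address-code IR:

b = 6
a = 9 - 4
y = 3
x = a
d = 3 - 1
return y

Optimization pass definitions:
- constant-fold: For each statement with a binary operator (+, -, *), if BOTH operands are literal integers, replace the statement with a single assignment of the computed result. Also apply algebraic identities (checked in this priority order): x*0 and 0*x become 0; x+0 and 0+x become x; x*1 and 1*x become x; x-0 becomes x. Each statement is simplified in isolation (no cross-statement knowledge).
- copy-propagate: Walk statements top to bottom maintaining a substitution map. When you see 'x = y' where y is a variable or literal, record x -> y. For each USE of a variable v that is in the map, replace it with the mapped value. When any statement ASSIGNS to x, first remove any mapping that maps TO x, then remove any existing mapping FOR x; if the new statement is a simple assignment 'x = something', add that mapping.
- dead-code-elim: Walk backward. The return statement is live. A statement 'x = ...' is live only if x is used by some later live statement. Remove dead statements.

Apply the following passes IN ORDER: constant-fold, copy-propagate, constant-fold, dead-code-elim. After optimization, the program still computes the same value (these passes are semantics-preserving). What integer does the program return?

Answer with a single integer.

Initial IR:
  b = 6
  a = 9 - 4
  y = 3
  x = a
  d = 3 - 1
  return y
After constant-fold (6 stmts):
  b = 6
  a = 5
  y = 3
  x = a
  d = 2
  return y
After copy-propagate (6 stmts):
  b = 6
  a = 5
  y = 3
  x = 5
  d = 2
  return 3
After constant-fold (6 stmts):
  b = 6
  a = 5
  y = 3
  x = 5
  d = 2
  return 3
After dead-code-elim (1 stmts):
  return 3
Evaluate:
  b = 6  =>  b = 6
  a = 9 - 4  =>  a = 5
  y = 3  =>  y = 3
  x = a  =>  x = 5
  d = 3 - 1  =>  d = 2
  return y = 3

Answer: 3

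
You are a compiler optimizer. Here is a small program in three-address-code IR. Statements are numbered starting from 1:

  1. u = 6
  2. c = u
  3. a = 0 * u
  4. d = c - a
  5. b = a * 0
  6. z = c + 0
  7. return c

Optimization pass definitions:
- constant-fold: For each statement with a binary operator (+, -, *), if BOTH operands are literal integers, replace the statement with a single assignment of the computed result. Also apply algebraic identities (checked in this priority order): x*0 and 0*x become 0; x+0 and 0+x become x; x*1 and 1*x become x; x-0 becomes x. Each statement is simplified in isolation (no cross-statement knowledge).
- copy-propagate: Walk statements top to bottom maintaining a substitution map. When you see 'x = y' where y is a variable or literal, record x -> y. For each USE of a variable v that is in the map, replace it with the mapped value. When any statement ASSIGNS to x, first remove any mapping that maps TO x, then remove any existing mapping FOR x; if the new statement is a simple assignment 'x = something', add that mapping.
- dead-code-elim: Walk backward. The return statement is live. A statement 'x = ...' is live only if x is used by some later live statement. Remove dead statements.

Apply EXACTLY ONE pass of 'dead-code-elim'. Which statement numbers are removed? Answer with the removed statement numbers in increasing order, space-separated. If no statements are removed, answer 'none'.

Answer: 3 4 5 6

Derivation:
Backward liveness scan:
Stmt 1 'u = 6': KEEP (u is live); live-in = []
Stmt 2 'c = u': KEEP (c is live); live-in = ['u']
Stmt 3 'a = 0 * u': DEAD (a not in live set ['c'])
Stmt 4 'd = c - a': DEAD (d not in live set ['c'])
Stmt 5 'b = a * 0': DEAD (b not in live set ['c'])
Stmt 6 'z = c + 0': DEAD (z not in live set ['c'])
Stmt 7 'return c': KEEP (return); live-in = ['c']
Removed statement numbers: [3, 4, 5, 6]
Surviving IR:
  u = 6
  c = u
  return c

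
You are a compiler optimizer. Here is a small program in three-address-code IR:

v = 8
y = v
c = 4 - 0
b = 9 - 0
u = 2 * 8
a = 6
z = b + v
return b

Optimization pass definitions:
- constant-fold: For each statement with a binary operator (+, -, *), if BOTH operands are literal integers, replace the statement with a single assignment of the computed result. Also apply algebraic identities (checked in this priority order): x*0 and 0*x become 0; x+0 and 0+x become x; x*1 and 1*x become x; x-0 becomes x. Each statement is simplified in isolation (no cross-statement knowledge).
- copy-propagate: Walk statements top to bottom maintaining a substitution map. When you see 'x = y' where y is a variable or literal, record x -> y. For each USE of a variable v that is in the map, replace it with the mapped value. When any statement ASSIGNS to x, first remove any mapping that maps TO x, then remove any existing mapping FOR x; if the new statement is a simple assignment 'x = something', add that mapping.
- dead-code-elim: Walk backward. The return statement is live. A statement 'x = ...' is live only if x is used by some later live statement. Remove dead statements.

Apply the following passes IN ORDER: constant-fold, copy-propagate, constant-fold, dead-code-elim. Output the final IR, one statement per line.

Answer: return 9

Derivation:
Initial IR:
  v = 8
  y = v
  c = 4 - 0
  b = 9 - 0
  u = 2 * 8
  a = 6
  z = b + v
  return b
After constant-fold (8 stmts):
  v = 8
  y = v
  c = 4
  b = 9
  u = 16
  a = 6
  z = b + v
  return b
After copy-propagate (8 stmts):
  v = 8
  y = 8
  c = 4
  b = 9
  u = 16
  a = 6
  z = 9 + 8
  return 9
After constant-fold (8 stmts):
  v = 8
  y = 8
  c = 4
  b = 9
  u = 16
  a = 6
  z = 17
  return 9
After dead-code-elim (1 stmts):
  return 9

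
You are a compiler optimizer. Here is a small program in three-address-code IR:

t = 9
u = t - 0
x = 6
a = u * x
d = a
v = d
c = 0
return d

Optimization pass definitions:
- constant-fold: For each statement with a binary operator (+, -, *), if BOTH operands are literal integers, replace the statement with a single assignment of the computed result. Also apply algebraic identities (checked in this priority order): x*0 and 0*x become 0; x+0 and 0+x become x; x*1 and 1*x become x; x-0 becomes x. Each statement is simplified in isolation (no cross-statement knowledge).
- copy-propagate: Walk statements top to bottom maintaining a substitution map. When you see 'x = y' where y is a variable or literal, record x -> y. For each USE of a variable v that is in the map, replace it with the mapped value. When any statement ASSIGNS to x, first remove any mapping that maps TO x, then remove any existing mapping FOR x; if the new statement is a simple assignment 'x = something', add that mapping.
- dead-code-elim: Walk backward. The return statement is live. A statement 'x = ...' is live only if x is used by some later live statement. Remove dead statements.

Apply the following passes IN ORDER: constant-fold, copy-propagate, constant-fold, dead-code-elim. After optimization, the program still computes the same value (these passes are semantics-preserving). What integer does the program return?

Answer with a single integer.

Initial IR:
  t = 9
  u = t - 0
  x = 6
  a = u * x
  d = a
  v = d
  c = 0
  return d
After constant-fold (8 stmts):
  t = 9
  u = t
  x = 6
  a = u * x
  d = a
  v = d
  c = 0
  return d
After copy-propagate (8 stmts):
  t = 9
  u = 9
  x = 6
  a = 9 * 6
  d = a
  v = a
  c = 0
  return a
After constant-fold (8 stmts):
  t = 9
  u = 9
  x = 6
  a = 54
  d = a
  v = a
  c = 0
  return a
After dead-code-elim (2 stmts):
  a = 54
  return a
Evaluate:
  t = 9  =>  t = 9
  u = t - 0  =>  u = 9
  x = 6  =>  x = 6
  a = u * x  =>  a = 54
  d = a  =>  d = 54
  v = d  =>  v = 54
  c = 0  =>  c = 0
  return d = 54

Answer: 54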